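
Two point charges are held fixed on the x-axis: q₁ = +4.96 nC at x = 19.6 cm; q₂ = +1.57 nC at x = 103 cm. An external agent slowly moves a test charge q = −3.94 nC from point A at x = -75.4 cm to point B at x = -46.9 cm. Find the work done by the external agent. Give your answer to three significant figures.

For quasistatic motion the external work equals the change in potential energy: W_ext = qΔV = q(V_B − V_A).
At A: distances to the source charges are 0.950 m, 1.78 m; V_A = Σ kqᵢ/rᵢ = 54.8 V.
At B: distances to the source charges are 0.665 m, 1.50 m; V_B = Σ kqᵢ/rᵢ = 76.5 V.
ΔV = V_B − V_A = 21.6 V.
W_ext = qΔV = (-3.94×10⁻⁹ C)(21.6 V) = -8.52×10⁻⁸ J.

-8.52×10⁻⁸ J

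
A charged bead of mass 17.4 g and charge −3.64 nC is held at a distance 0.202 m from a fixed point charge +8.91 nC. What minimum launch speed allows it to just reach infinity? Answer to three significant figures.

0.0129 m/s

To just escape, total mechanical energy must reach zero at infinity: ½mv²_min + U = 0, so ½mv²_min = −U = |kQq|/r.
|U| = |kQq|/r = (8.99×10⁹ N·m²/C²)(8.91×10⁻⁹)(3.64×10⁻⁹)/(0.202) = 1.44×10⁻⁶ J.
v_min = √(2|U|/m) = √(2·1.44×10⁻⁶/0.0174) = 0.0129 m/s.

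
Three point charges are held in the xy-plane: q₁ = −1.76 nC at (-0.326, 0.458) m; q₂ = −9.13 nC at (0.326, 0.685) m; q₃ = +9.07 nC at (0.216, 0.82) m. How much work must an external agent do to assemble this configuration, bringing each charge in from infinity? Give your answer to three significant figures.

The assembly work is the sum of pairwise potential energies, U = Σ_{i<j} kqᵢqⱼ/rᵢⱼ.
Pair separations: r₁₂ = 0.690 m, r₁₃ = 0.652 m, r₂₃ = 0.174 m.
U = (2.09×10⁻⁷) + (-2.20×10⁻⁷) + (-4.28×10⁻⁶) = -4.29×10⁻⁶ J.

-4.29×10⁻⁶ J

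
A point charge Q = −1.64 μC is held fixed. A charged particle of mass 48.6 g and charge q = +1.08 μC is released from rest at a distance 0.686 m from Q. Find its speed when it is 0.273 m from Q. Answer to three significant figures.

Only the electrostatic force acts, so mechanical energy is conserved: ½mv² = U₁ − U₂ = kQq(1/r₁ − 1/r₂).
U₁ − U₂ = (8.99×10⁹ N·m²/C²)(-1.64×10⁻⁶ C)(1.08×10⁻⁶ C)(1/0.686 − 1/0.273) = 0.0351 J.
v = √(2·0.0351/0.0486) = 1.20 m/s.

1.20 m/s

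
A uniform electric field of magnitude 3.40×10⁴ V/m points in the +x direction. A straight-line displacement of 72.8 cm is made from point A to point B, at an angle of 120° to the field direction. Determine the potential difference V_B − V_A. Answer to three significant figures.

1.24×10⁴ V

Only the component of displacement along E changes the potential: ΔV = −E·d·cosθ.
ΔV = −(3.40×10⁴ V/m)(0.728 m)cos120° = 1.24×10⁴ V.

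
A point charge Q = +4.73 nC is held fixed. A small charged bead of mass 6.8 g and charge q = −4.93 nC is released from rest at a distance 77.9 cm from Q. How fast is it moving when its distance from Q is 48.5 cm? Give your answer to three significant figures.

Only the electrostatic force acts, so mechanical energy is conserved: ½mv² = U₁ − U₂ = kQq(1/r₁ − 1/r₂).
U₁ − U₂ = (8.99×10⁹ N·m²/C²)(4.73×10⁻⁹ C)(-4.93×10⁻⁹ C)(1/0.779 − 1/0.485) = 1.63×10⁻⁷ J.
v = √(2·1.63×10⁻⁷/6.80×10⁻³) = 6.93×10⁻³ m/s.

6.93×10⁻³ m/s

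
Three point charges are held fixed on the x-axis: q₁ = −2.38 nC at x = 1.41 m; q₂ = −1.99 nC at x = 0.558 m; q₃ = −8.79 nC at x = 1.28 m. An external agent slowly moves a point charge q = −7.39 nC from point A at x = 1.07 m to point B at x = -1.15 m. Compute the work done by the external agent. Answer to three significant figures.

For quasistatic motion the external work equals the change in potential energy: W_ext = qΔV = q(V_B − V_A).
At A: distances to the source charges are 0.340 m, 0.512 m, 0.210 m; V_A = Σ kqᵢ/rᵢ = -474 V.
At B: distances to the source charges are 2.56 m, 1.71 m, 2.43 m; V_B = Σ kqᵢ/rᵢ = -51.4 V.
ΔV = V_B − V_A = 423 V.
W_ext = qΔV = (-7.39×10⁻⁹ C)(423 V) = -3.12×10⁻⁶ J.

-3.12×10⁻⁶ J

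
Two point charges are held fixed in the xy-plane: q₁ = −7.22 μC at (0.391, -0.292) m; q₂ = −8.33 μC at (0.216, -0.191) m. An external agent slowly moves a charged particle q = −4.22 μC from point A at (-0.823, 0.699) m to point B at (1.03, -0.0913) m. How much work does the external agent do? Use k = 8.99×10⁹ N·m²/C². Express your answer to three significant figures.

For quasistatic motion the external work equals the change in potential energy: W_ext = qΔV = q(V_B − V_A).
At A: distances to the source charges are 1.57 m, 1.37 m; V_A = Σ kqᵢ/rᵢ = -9.62×10⁴ V.
At B: distances to the source charges are 0.670 m, 0.820 m; V_B = Σ kqᵢ/rᵢ = -1.88×10⁵ V.
ΔV = V_B − V_A = -9.21×10⁴ V.
W_ext = qΔV = (-4.22×10⁻⁶ C)(-9.21×10⁴ V) = 0.389 J.

0.389 J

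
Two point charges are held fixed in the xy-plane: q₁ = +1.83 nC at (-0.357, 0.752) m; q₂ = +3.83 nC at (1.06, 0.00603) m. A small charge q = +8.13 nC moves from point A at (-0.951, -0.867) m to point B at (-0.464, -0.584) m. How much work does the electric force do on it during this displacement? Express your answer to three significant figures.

The work done by the electric force is W_field = −ΔU = −q(V_B − V_A) = q(V_A − V_B).
At A: distances to the source charges are 1.72 m, 2.19 m; V_A = Σ kqᵢ/rᵢ = 25.2 V.
At B: distances to the source charges are 1.34 m, 1.63 m; V_B = Σ kqᵢ/rᵢ = 33.3 V.
ΔV = V_B − V_A = 8.10 V.
W_field = −qΔV = −(8.13×10⁻⁹ C)(8.10 V) = -6.58×10⁻⁸ J.

-6.58×10⁻⁸ J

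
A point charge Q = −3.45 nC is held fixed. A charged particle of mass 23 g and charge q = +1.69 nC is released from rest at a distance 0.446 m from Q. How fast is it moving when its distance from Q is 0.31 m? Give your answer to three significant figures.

2.12×10⁻³ m/s

Only the electrostatic force acts, so mechanical energy is conserved: ½mv² = U₁ − U₂ = kQq(1/r₁ − 1/r₂).
U₁ − U₂ = (8.99×10⁹ N·m²/C²)(-3.45×10⁻⁹ C)(1.69×10⁻⁹ C)(1/0.446 − 1/0.310) = 5.16×10⁻⁸ J.
v = √(2·5.16×10⁻⁸/0.0230) = 2.12×10⁻³ m/s.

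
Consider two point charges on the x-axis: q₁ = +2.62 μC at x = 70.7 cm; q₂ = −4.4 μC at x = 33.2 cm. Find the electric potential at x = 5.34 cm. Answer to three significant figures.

-1.06×10⁵ V

The total potential is the scalar sum of each charge's contribution, V = Σ kqᵢ/rᵢ.
Distances from the field point to each charge: r₁ = 0.654 m, r₂ = 0.279 m.
V = k[(2.62×10⁻⁶)/(0.654) + (-4.40×10⁻⁶)/(0.279)] = -1.06×10⁵ V.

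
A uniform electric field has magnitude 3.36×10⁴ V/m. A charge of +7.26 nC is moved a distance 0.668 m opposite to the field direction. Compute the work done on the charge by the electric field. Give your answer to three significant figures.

The potential change for a displacement 0.668 m opposite to the field direction is ΔV = +Ed = 2.24×10⁴ V.
W_field = −qΔV = -1.63×10⁻⁴ J.

-1.63×10⁻⁴ J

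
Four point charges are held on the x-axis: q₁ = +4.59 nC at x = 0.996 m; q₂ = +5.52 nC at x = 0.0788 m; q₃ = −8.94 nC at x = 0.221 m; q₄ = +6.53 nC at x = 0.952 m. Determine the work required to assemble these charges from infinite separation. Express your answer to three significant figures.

The work to assemble the configuration equals its total potential energy, U = Σ kqᵢqⱼ/rᵢⱼ over all pairs.
Pair separations: r₁₂ = 0.917 m, r₁₃ = 0.775 m, r₁₄ = 0.0440 m, r₂₃ = 0.142 m, r₂₄ = 0.873 m, r₃₄ = 0.731 m.
Summing all 6 pair terms gives U = 2.43×10⁻⁶ J.

2.43×10⁻⁶ J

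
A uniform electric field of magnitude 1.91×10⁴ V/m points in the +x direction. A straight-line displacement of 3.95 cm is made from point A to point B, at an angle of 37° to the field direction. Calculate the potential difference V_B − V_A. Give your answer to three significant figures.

-603 V

Only the component of displacement along E changes the potential: ΔV = −E·d·cosθ.
ΔV = −(1.91×10⁴ V/m)(0.0395 m)cos37° = -603 V.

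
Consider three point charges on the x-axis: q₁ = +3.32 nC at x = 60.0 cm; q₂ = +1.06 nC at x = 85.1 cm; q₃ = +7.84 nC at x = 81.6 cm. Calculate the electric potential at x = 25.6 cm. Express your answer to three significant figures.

229 V

Electric potential is a scalar, so the contributions from each charge add algebraically: V = Σ kqᵢ/rᵢ.
Distances from the field point to each charge: r₁ = 0.344 m, r₂ = 0.595 m, r₃ = 0.560 m.
V = k[(3.32×10⁻⁹)/(0.344) + (1.06×10⁻⁹)/(0.595) + (7.84×10⁻⁹)/(0.560)] = 229 V.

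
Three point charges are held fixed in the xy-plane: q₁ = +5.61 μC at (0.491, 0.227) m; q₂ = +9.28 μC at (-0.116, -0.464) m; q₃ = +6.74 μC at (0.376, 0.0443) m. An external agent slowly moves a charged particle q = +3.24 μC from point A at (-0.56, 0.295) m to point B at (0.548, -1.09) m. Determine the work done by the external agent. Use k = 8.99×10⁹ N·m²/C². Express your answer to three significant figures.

For quasistatic motion the external work equals the change in potential energy: W_ext = qΔV = q(V_B − V_A).
At A: distances to the source charges are 1.05 m, 0.879 m, 0.969 m; V_A = Σ kqᵢ/rᵢ = 2.05×10⁵ V.
At B: distances to the source charges are 1.32 m, 0.913 m, 1.15 m; V_B = Σ kqᵢ/rᵢ = 1.82×10⁵ V.
ΔV = V_B − V_A = -2.28×10⁴ V.
W_ext = qΔV = (3.24×10⁻⁶ C)(-2.28×10⁴ V) = -0.0739 J.

-0.0739 J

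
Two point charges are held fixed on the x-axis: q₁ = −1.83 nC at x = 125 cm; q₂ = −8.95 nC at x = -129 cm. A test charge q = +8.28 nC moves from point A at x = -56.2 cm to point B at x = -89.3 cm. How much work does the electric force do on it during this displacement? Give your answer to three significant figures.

7.51×10⁻⁷ J

The work done by the electric force is W_field = −ΔU = −q(V_B − V_A) = q(V_A − V_B).
At A: distances to the source charges are 1.81 m, 0.728 m; V_A = Σ kqᵢ/rᵢ = -120 V.
At B: distances to the source charges are 2.14 m, 0.397 m; V_B = Σ kqᵢ/rᵢ = -210 V.
ΔV = V_B − V_A = -90.7 V.
W_field = −qΔV = −(8.28×10⁻⁹ C)(-90.7 V) = 7.51×10⁻⁷ J.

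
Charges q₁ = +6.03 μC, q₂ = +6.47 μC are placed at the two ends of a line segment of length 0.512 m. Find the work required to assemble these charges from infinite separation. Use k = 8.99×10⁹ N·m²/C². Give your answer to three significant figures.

The work to assemble the configuration equals its total potential energy, U = Σ kqᵢqⱼ/rᵢⱼ over all pairs.
The separation is r = 0.512 m.
U = (0.685) = 0.685 J.

0.685 J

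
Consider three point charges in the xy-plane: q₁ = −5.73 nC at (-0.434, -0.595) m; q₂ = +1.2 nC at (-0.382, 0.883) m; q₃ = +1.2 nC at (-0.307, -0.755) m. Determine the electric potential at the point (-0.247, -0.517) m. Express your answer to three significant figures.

-203 V

The total potential is the scalar sum of each charge's contribution, V = Σ kqᵢ/rᵢ.
Distances from the field point to each charge: r₁ = 0.203 m, r₂ = 1.41 m, r₃ = 0.245 m.
V = k[(-5.73×10⁻⁹)/(0.203) + (1.20×10⁻⁹)/(1.41) + (1.20×10⁻⁹)/(0.245)] = -203 V.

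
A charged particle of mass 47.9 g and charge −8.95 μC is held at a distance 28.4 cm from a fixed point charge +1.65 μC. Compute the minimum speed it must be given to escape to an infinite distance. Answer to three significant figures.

4.42 m/s

To just escape, total mechanical energy must reach zero at infinity: ½mv²_min + U = 0, so ½mv²_min = −U = |kQq|/r.
|U| = |kQq|/r = (8.99×10⁹ N·m²/C²)(1.65×10⁻⁶)(8.95×10⁻⁶)/(0.284) = 0.467 J.
v_min = √(2|U|/m) = √(2·0.467/0.0479) = 4.42 m/s.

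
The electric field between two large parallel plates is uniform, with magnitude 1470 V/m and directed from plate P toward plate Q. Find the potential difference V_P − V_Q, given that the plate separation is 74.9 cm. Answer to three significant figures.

1100 V

In a uniform field, potential decreases in the direction of E: ΔV = −E·d for a displacement d parallel to E.
Going from Q to P is a displacement of 74.9 cm opposite to the field, so V_P − V_Q = +Ed = 1100 V.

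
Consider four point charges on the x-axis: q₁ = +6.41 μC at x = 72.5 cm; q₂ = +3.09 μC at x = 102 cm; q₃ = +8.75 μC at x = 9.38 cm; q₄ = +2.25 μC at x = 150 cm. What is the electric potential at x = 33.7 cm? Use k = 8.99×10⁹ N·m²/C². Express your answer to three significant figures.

5.30×10⁵ V

Electric potential is a scalar, so the contributions from each charge add algebraically: V = Σ kqᵢ/rᵢ.
Distances from the field point to each charge: r₁ = 0.388 m, r₂ = 0.683 m, r₃ = 0.243 m, r₄ = 1.16 m.
V = k[(6.41×10⁻⁶)/(0.388) + (3.09×10⁻⁶)/(0.683) + (8.75×10⁻⁶)/(0.243) + (2.25×10⁻⁶)/(1.16)] = 5.30×10⁵ V.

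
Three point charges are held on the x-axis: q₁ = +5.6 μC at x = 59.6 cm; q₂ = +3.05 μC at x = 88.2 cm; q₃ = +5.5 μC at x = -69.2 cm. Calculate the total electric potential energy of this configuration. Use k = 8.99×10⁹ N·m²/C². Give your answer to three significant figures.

0.848 J

The work to assemble the configuration equals its total potential energy, U = Σ kqᵢqⱼ/rᵢⱼ over all pairs.
Pair separations: r₁₂ = 0.286 m, r₁₃ = 1.29 m, r₂₃ = 1.57 m.
U = (0.537) + (0.215) + (0.0958) = 0.848 J.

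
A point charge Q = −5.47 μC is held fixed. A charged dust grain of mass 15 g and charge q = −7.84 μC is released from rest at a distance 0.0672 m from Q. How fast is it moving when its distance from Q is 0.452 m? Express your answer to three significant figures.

25.5 m/s

Only the electrostatic force acts, so mechanical energy is conserved: ½mv² = U₁ − U₂ = kQq(1/r₁ − 1/r₂).
U₁ − U₂ = (8.99×10⁹ N·m²/C²)(-5.47×10⁻⁶ C)(-7.84×10⁻⁶ C)(1/0.0672 − 1/0.452) = 4.88 J.
v = √(2·4.88/0.0150) = 25.5 m/s.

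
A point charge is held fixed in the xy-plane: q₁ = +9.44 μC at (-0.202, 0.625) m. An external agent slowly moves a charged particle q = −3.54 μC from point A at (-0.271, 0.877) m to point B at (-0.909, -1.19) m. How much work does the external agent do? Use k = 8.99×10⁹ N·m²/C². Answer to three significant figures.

For quasistatic motion the external work equals the change in potential energy: W_ext = qΔV = q(V_B − V_A).
At A: distance to the source charge is 0.261 m; V_A = kq₁/r = 3.25×10⁵ V.
At B: distance to the source charge is 1.95 m; V_B = kq₁/r = 4.36×10⁴ V.
ΔV = V_B − V_A = -2.81×10⁵ V.
W_ext = qΔV = (-3.54×10⁻⁶ C)(-2.81×10⁵ V) = 0.996 J.

0.996 J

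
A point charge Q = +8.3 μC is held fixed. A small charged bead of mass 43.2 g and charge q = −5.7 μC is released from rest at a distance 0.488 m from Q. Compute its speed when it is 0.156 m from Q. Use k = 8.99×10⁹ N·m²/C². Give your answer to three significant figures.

Only the electrostatic force acts, so mechanical energy is conserved: ½mv² = U₁ − U₂ = kQq(1/r₁ − 1/r₂).
U₁ − U₂ = (8.99×10⁹ N·m²/C²)(8.30×10⁻⁶ C)(-5.70×10⁻⁶ C)(1/0.488 − 1/0.156) = 1.85 J.
v = √(2·1.85/0.0432) = 9.27 m/s.

9.27 m/s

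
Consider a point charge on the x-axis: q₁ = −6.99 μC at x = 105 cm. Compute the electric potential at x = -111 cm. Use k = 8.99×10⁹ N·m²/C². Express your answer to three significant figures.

The total potential is the scalar sum of each charge's contribution, V = Σ kqᵢ/rᵢ.
V = k[(-6.99×10⁻⁶)/(2.16)] = -2.91×10⁴ V.

-2.91×10⁴ V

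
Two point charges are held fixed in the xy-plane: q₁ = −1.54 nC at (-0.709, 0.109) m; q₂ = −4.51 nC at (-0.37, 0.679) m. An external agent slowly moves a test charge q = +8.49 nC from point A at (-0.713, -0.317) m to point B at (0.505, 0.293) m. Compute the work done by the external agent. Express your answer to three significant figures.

For quasistatic motion the external work equals the change in potential energy: W_ext = qΔV = q(V_B − V_A).
At A: distances to the source charges are 0.426 m, 1.05 m; V_A = Σ kqᵢ/rᵢ = -71.0 V.
At B: distances to the source charges are 1.23 m, 0.956 m; V_B = Σ kqᵢ/rᵢ = -53.7 V.
ΔV = V_B − V_A = 17.3 V.
W_ext = qΔV = (8.49×10⁻⁹ C)(17.3 V) = 1.47×10⁻⁷ J.

1.47×10⁻⁷ J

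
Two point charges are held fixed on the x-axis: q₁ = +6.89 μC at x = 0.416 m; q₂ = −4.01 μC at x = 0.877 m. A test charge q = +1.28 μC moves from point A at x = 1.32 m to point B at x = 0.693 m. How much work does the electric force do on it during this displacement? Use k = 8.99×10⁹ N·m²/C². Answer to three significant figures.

The work done by the electric force is W_field = −ΔU = −q(V_B − V_A) = q(V_A − V_B).
At A: distances to the source charges are 0.904 m, 0.443 m; V_A = Σ kqᵢ/rᵢ = -1.29×10⁴ V.
At B: distances to the source charges are 0.277 m, 0.184 m; V_B = Σ kqᵢ/rᵢ = 2.77×10⁴ V.
ΔV = V_B − V_A = 4.05×10⁴ V.
W_field = −qΔV = −(1.28×10⁻⁶ C)(4.05×10⁴ V) = -0.0519 J.

-0.0519 J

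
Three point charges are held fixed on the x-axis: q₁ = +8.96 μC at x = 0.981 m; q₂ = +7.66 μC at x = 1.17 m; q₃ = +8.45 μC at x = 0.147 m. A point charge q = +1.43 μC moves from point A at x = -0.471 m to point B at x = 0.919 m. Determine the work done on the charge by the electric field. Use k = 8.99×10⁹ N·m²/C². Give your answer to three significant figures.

-2.08 J

The work done by the electric force is W_field = −ΔU = −q(V_B − V_A) = q(V_A − V_B).
At A: distances to the source charges are 1.45 m, 1.64 m, 0.618 m; V_A = Σ kqᵢ/rᵢ = 2.20×10⁵ V.
At B: distances to the source charges are 0.0620 m, 0.251 m, 0.772 m; V_B = Σ kqᵢ/rᵢ = 1.67×10⁶ V.
ΔV = V_B − V_A = 1.45×10⁶ V.
W_field = −qΔV = −(1.43×10⁻⁶ C)(1.45×10⁶ V) = -2.08 J.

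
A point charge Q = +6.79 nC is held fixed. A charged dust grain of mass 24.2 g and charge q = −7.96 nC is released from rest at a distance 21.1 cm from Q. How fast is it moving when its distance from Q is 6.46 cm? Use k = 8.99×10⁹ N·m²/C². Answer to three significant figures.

0.0208 m/s

Only the electrostatic force acts, so mechanical energy is conserved: ½mv² = U₁ − U₂ = kQq(1/r₁ − 1/r₂).
U₁ − U₂ = (8.99×10⁹ N·m²/C²)(6.79×10⁻⁹ C)(-7.96×10⁻⁹ C)(1/0.211 − 1/0.0646) = 5.22×10⁻⁶ J.
v = √(2·5.22×10⁻⁶/0.0242) = 0.0208 m/s.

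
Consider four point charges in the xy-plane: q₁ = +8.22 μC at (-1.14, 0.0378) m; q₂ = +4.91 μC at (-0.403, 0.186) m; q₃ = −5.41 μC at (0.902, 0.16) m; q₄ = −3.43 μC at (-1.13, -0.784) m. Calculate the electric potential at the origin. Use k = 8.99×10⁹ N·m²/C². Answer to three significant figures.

8.87×10⁴ V

Electric potential is a scalar, so the contributions from each charge add algebraically: V = Σ kqᵢ/rᵢ.
Distances from the field point to each charge: r₁ = 1.14 m, r₂ = 0.444 m, r₃ = 0.916 m, r₄ = 1.38 m.
V = k[(8.22×10⁻⁶)/(1.14) + (4.91×10⁻⁶)/(0.444) + (-5.41×10⁻⁶)/(0.916) + (-3.43×10⁻⁶)/(1.38)] = 8.87×10⁴ V.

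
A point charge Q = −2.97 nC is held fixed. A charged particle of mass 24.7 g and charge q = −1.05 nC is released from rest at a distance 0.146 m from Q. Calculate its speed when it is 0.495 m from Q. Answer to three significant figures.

Only the electrostatic force acts, so mechanical energy is conserved: ½mv² = U₁ − U₂ = kQq(1/r₁ − 1/r₂).
U₁ − U₂ = (8.99×10⁹ N·m²/C²)(-2.97×10⁻⁹ C)(-1.05×10⁻⁹ C)(1/0.146 − 1/0.495) = 1.35×10⁻⁷ J.
v = √(2·1.35×10⁻⁷/0.0247) = 3.31×10⁻³ m/s.

3.31×10⁻³ m/s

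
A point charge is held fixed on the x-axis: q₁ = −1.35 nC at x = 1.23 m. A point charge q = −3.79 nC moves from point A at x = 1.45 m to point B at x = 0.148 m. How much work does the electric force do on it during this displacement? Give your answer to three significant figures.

1.67×10⁻⁷ J

The work done by the electric force is W_field = −ΔU = −q(V_B − V_A) = q(V_A − V_B).
At A: distance to the source charge is 0.220 m; V_A = kq₁/r = -55.2 V.
At B: distance to the source charge is 1.08 m; V_B = kq₁/r = -11.2 V.
ΔV = V_B − V_A = 43.9 V.
W_field = −qΔV = −(-3.79×10⁻⁹ C)(43.9 V) = 1.67×10⁻⁷ J.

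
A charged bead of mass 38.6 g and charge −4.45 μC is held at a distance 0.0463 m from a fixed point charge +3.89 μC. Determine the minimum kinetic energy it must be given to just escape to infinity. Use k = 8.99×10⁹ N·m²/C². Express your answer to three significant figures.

3.36 J

To just escape, total mechanical energy must reach zero at infinity: ½mv²_min + U = 0, so ½mv²_min = −U = |kQq|/r.
|U| = |kQq|/r = (8.99×10⁹ N·m²/C²)(3.89×10⁻⁶)(4.45×10⁻⁶)/(0.0463) = 3.36 J.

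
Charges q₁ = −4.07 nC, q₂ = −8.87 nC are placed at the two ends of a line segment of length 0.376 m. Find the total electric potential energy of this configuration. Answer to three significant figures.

The work to assemble the configuration equals its total potential energy, U = Σ kqᵢqⱼ/rᵢⱼ over all pairs.
The separation is r = 0.376 m.
U = (8.63×10⁻⁷) = 8.63×10⁻⁷ J.

8.63×10⁻⁷ J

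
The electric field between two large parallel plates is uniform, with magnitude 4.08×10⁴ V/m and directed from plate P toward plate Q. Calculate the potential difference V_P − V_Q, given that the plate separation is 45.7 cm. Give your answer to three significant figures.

In a uniform field, potential decreases in the direction of E: ΔV = −E·d for a displacement d parallel to E.
Going from Q to P is a displacement of 45.7 cm opposite to the field, so V_P − V_Q = +Ed = 1.86×10⁴ V.

1.86×10⁴ V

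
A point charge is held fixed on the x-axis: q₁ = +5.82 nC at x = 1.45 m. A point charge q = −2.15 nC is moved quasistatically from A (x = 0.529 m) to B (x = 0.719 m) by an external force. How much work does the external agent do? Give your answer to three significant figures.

For quasistatic motion the external work equals the change in potential energy: W_ext = qΔV = q(V_B − V_A).
At A: distance to the source charge is 0.921 m; V_A = kq₁/r = 56.8 V.
At B: distance to the source charge is 0.731 m; V_B = kq₁/r = 71.6 V.
ΔV = V_B − V_A = 14.8 V.
W_ext = qΔV = (-2.15×10⁻⁹ C)(14.8 V) = -3.17×10⁻⁸ J.

-3.17×10⁻⁸ J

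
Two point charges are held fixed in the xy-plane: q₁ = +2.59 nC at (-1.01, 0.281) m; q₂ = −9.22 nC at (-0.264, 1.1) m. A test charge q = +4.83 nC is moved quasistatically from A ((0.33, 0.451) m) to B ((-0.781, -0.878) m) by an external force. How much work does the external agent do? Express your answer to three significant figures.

2.71×10⁻⁷ J

For quasistatic motion the external work equals the change in potential energy: W_ext = qΔV = q(V_B − V_A).
At A: distances to the source charges are 1.35 m, 0.880 m; V_A = Σ kqᵢ/rᵢ = -77.0 V.
At B: distances to the source charges are 1.18 m, 2.04 m; V_B = Σ kqᵢ/rᵢ = -20.8 V.
ΔV = V_B − V_A = 56.1 V.
W_ext = qΔV = (4.83×10⁻⁹ C)(56.1 V) = 2.71×10⁻⁷ J.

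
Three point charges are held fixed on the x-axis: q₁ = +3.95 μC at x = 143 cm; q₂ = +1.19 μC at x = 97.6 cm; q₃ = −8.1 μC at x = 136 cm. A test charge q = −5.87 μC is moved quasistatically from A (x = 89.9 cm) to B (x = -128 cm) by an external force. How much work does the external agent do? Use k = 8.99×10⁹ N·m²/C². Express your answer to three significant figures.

0.338 J

For quasistatic motion the external work equals the change in potential energy: W_ext = qΔV = q(V_B − V_A).
At A: distances to the source charges are 0.531 m, 0.0770 m, 0.461 m; V_A = Σ kqᵢ/rᵢ = 4.79×10⁴ V.
At B: distances to the source charges are 2.71 m, 2.26 m, 2.64 m; V_B = Σ kqᵢ/rᵢ = -9740 V.
ΔV = V_B − V_A = -5.76×10⁴ V.
W_ext = qΔV = (-5.87×10⁻⁶ C)(-5.76×10⁴ V) = 0.338 J.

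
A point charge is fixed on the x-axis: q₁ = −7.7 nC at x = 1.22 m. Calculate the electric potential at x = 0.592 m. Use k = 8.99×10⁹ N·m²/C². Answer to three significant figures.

Electric potential is a scalar, so the contributions from each charge add algebraically: V = Σ kqᵢ/rᵢ.
V = k[(-7.70×10⁻⁹)/(0.628)] = -110 V.

-110 V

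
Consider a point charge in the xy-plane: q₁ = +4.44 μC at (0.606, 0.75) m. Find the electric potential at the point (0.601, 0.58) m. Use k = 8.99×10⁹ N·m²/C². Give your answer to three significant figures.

2.35×10⁵ V

The total potential is the scalar sum of each charge's contribution, V = Σ kqᵢ/rᵢ.
Distances from the field point to each charge: r₁ = 0.170 m.
V = k[(4.44×10⁻⁶)/(0.170)] = 2.35×10⁵ V.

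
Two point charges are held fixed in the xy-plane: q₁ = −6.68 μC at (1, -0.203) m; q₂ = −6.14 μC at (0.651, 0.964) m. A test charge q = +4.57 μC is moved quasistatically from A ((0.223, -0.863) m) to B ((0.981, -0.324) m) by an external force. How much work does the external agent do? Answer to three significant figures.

-2.03 J

For quasistatic motion the external work equals the change in potential energy: W_ext = qΔV = q(V_B − V_A).
At A: distances to the source charges are 1.02 m, 1.88 m; V_A = Σ kqᵢ/rᵢ = -8.83×10⁴ V.
At B: distances to the source charges are 0.122 m, 1.33 m; V_B = Σ kqᵢ/rᵢ = -5.32×10⁵ V.
ΔV = V_B − V_A = -4.43×10⁵ V.
W_ext = qΔV = (4.57×10⁻⁶ C)(-4.43×10⁵ V) = -2.03 J.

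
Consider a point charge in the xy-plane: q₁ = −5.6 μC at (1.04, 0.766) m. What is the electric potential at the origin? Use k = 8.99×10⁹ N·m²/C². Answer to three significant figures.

The total potential is the scalar sum of each charge's contribution, V = Σ kqᵢ/rᵢ.
Distances from the field point to each charge: r₁ = 1.29 m.
V = k[(-5.60×10⁻⁶)/(1.29)] = -3.90×10⁴ V.

-3.90×10⁴ V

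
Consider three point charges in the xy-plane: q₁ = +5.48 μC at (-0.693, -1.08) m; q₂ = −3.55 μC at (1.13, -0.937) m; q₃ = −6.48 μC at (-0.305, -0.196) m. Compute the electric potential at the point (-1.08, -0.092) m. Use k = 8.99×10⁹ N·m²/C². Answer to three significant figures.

-4.16×10⁴ V

Electric potential is a scalar, so the contributions from each charge add algebraically: V = Σ kqᵢ/rᵢ.
Distances from the field point to each charge: r₁ = 1.06 m, r₂ = 2.37 m, r₃ = 0.782 m.
V = k[(5.48×10⁻⁶)/(1.06) + (-3.55×10⁻⁶)/(2.37) + (-6.48×10⁻⁶)/(0.782)] = -4.16×10⁴ V.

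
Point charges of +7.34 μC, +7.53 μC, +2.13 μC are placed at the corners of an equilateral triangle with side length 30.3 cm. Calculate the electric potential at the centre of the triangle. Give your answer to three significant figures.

The total potential is the scalar sum of each charge's contribution, V = Σ kqᵢ/rᵢ.
The distance from each vertex to the centroid is a/√3 = 0.175 m.
V = k[(7.34×10⁻⁶)/(0.175) + (7.53×10⁻⁶)/(0.175) + (2.13×10⁻⁶)/(0.175)] = 8.74×10⁵ V.

8.74×10⁵ V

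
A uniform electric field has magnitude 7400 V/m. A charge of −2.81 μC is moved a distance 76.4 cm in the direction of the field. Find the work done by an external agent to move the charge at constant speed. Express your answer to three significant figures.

The potential change for a displacement 76.4 cm in the direction of the field is ΔV = −Ed = -5650 V.
W_ext = qΔV = 0.0159 J.

0.0159 J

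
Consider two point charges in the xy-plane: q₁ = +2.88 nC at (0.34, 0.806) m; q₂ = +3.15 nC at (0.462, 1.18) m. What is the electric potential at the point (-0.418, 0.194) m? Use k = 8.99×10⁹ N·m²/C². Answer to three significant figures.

48.0 V

The total potential is the scalar sum of each charge's contribution, V = Σ kqᵢ/rᵢ.
Distances from the field point to each charge: r₁ = 0.974 m, r₂ = 1.32 m.
V = k[(2.88×10⁻⁹)/(0.974) + (3.15×10⁻⁹)/(1.32)] = 48.0 V.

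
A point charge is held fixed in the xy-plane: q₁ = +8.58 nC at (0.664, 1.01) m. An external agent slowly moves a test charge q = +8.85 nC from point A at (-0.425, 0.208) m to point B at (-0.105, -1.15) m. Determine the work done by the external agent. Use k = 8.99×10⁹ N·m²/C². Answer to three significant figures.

-2.07×10⁻⁷ J

For quasistatic motion the external work equals the change in potential energy: W_ext = qΔV = q(V_B − V_A).
At A: distance to the source charge is 1.35 m; V_A = kq₁/r = 57.0 V.
At B: distance to the source charge is 2.29 m; V_B = kq₁/r = 33.6 V.
ΔV = V_B − V_A = -23.4 V.
W_ext = qΔV = (8.85×10⁻⁹ C)(-23.4 V) = -2.07×10⁻⁷ J.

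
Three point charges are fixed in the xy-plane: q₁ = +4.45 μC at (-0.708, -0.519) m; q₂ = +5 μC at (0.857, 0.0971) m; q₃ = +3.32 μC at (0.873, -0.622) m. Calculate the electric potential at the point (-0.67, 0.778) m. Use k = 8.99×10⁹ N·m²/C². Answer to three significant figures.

7.20×10⁴ V

The total potential is the scalar sum of each charge's contribution, V = Σ kqᵢ/rᵢ.
Distances from the field point to each charge: r₁ = 1.30 m, r₂ = 1.67 m, r₃ = 2.08 m.
V = k[(4.45×10⁻⁶)/(1.30) + (5.00×10⁻⁶)/(1.67) + (3.32×10⁻⁶)/(2.08)] = 7.20×10⁴ V.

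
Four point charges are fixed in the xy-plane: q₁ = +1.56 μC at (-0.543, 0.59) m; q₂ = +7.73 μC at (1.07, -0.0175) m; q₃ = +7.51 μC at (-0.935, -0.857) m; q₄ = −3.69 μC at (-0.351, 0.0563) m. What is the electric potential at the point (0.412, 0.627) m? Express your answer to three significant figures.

8.90×10⁴ V

Electric potential is a scalar, so the contributions from each charge add algebraically: V = Σ kqᵢ/rᵢ.
Distances from the field point to each charge: r₁ = 0.956 m, r₂ = 0.921 m, r₃ = 2.00 m, r₄ = 0.953 m.
V = k[(1.56×10⁻⁶)/(0.956) + (7.73×10⁻⁶)/(0.921) + (7.51×10⁻⁶)/(2.00) + (-3.69×10⁻⁶)/(0.953)] = 8.90×10⁴ V.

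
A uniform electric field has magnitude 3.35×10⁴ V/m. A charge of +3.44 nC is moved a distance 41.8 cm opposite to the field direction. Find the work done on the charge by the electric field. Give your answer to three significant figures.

The potential change for a displacement 41.8 cm opposite to the field direction is ΔV = +Ed = 1.40×10⁴ V.
W_field = −qΔV = -4.82×10⁻⁵ J.

-4.82×10⁻⁵ J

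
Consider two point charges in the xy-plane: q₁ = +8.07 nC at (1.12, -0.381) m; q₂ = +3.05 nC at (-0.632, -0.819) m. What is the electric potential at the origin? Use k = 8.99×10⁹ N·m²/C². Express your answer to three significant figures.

87.8 V

The total potential is the scalar sum of each charge's contribution, V = Σ kqᵢ/rᵢ.
Distances from the field point to each charge: r₁ = 1.18 m, r₂ = 1.03 m.
V = k[(8.07×10⁻⁹)/(1.18) + (3.05×10⁻⁹)/(1.03)] = 87.8 V.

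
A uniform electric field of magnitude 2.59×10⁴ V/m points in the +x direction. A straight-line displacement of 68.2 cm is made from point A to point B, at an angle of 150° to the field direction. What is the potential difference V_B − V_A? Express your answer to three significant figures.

Only the component of displacement along E changes the potential: ΔV = −E·d·cosθ.
ΔV = −(2.59×10⁴ V/m)(0.682 m)cos150° = 1.53×10⁴ V.

1.53×10⁴ V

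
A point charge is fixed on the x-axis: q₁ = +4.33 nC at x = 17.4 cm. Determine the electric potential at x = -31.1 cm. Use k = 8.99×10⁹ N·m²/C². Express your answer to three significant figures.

Electric potential is a scalar, so the contributions from each charge add algebraically: V = Σ kqᵢ/rᵢ.
V = k[(4.33×10⁻⁹)/(0.485)] = 80.3 V.

80.3 V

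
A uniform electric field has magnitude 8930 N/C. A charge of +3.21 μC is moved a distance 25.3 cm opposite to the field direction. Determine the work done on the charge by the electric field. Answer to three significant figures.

-7.25×10⁻³ J

The potential change for a displacement 25.3 cm opposite to the field direction is ΔV = +Ed = 2260 V.
W_field = −qΔV = -7.25×10⁻³ J.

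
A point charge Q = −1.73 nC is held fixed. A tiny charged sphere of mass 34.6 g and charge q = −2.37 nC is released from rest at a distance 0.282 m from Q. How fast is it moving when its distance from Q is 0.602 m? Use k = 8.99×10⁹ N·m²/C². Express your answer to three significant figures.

Only the electrostatic force acts, so mechanical energy is conserved: ½mv² = U₁ − U₂ = kQq(1/r₁ − 1/r₂).
U₁ − U₂ = (8.99×10⁹ N·m²/C²)(-1.73×10⁻⁹ C)(-2.37×10⁻⁹ C)(1/0.282 − 1/0.602) = 6.95×10⁻⁸ J.
v = √(2·6.95×10⁻⁸/0.0346) = 2.00×10⁻³ m/s.

2.00×10⁻³ m/s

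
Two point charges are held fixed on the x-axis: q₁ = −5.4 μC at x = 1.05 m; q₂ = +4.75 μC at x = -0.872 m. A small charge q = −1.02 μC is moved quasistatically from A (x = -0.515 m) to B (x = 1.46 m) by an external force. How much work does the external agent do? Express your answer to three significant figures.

For quasistatic motion the external work equals the change in potential energy: W_ext = qΔV = q(V_B − V_A).
At A: distances to the source charges are 1.56 m, 0.357 m; V_A = Σ kqᵢ/rᵢ = 8.86×10⁴ V.
At B: distances to the source charges are 0.410 m, 2.33 m; V_B = Σ kqᵢ/rᵢ = -1.00×10⁵ V.
ΔV = V_B − V_A = -1.89×10⁵ V.
W_ext = qΔV = (-1.02×10⁻⁶ C)(-1.89×10⁵ V) = 0.192 J.

0.192 J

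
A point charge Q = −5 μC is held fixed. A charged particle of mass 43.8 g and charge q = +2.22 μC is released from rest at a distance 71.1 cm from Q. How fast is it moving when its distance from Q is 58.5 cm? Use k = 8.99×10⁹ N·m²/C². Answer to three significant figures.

1.17 m/s

Only the electrostatic force acts, so mechanical energy is conserved: ½mv² = U₁ − U₂ = kQq(1/r₁ − 1/r₂).
U₁ − U₂ = (8.99×10⁹ N·m²/C²)(-5.00×10⁻⁶ C)(2.22×10⁻⁶ C)(1/0.711 − 1/0.585) = 0.0302 J.
v = √(2·0.0302/0.0438) = 1.17 m/s.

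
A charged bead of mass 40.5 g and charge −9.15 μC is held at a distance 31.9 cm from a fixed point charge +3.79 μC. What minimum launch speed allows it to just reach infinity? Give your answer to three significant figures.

6.95 m/s

To just escape, total mechanical energy must reach zero at infinity: ½mv²_min + U = 0, so ½mv²_min = −U = |kQq|/r.
|U| = |kQq|/r = (8.99×10⁹ N·m²/C²)(3.79×10⁻⁶)(9.15×10⁻⁶)/(0.319) = 0.977 J.
v_min = √(2|U|/m) = √(2·0.977/0.0405) = 6.95 m/s.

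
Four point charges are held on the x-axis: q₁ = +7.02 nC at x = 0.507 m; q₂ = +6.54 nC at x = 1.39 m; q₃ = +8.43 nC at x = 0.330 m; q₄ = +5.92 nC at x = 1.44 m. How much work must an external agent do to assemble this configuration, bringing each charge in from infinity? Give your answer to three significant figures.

1.17×10⁻⁵ J

The work to assemble the configuration equals its total potential energy, U = Σ kqᵢqⱼ/rᵢⱼ over all pairs.
Pair separations: r₁₂ = 0.883 m, r₁₃ = 0.177 m, r₁₄ = 0.933 m, r₂₃ = 1.06 m, r₂₄ = 0.0500 m, r₃₄ = 1.11 m.
Summing all 6 pair terms gives U = 1.17×10⁻⁵ J.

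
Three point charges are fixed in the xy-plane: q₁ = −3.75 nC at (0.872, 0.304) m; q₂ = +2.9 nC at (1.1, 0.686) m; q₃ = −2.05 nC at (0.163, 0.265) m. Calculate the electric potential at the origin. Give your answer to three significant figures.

-75.6 V

The total potential is the scalar sum of each charge's contribution, V = Σ kqᵢ/rᵢ.
Distances from the field point to each charge: r₁ = 0.923 m, r₂ = 1.30 m, r₃ = 0.311 m.
V = k[(-3.75×10⁻⁹)/(0.923) + (2.90×10⁻⁹)/(1.30) + (-2.05×10⁻⁹)/(0.311)] = -75.6 V.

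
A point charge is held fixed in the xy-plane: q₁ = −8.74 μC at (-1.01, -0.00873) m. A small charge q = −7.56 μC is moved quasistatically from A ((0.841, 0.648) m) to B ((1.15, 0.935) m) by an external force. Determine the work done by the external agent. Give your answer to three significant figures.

-0.0504 J

For quasistatic motion the external work equals the change in potential energy: W_ext = qΔV = q(V_B − V_A).
At A: distance to the source charge is 1.96 m; V_A = kq₁/r = -4.00×10⁴ V.
At B: distance to the source charge is 2.36 m; V_B = kq₁/r = -3.33×10⁴ V.
ΔV = V_B − V_A = 6670 V.
W_ext = qΔV = (-7.56×10⁻⁶ C)(6670 V) = -0.0504 J.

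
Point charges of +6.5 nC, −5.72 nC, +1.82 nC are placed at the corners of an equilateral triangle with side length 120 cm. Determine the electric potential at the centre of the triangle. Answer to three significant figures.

33.7 V

The total potential is the scalar sum of each charge's contribution, V = Σ kqᵢ/rᵢ.
The distance from each vertex to the centroid is a/√3 = 0.693 m.
V = k[(6.50×10⁻⁹)/(0.693) + (-5.72×10⁻⁹)/(0.693) + (1.82×10⁻⁹)/(0.693)] = 33.7 V.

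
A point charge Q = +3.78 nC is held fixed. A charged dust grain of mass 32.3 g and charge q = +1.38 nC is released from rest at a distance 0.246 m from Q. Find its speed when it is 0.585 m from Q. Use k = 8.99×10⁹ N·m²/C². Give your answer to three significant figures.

2.62×10⁻³ m/s

Only the electrostatic force acts, so mechanical energy is conserved: ½mv² = U₁ − U₂ = kQq(1/r₁ − 1/r₂).
U₁ − U₂ = (8.99×10⁹ N·m²/C²)(3.78×10⁻⁹ C)(1.38×10⁻⁹ C)(1/0.246 − 1/0.585) = 1.10×10⁻⁷ J.
v = √(2·1.10×10⁻⁷/0.0323) = 2.62×10⁻³ m/s.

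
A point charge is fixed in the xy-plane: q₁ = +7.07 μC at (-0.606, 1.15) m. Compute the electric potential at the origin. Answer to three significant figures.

Electric potential is a scalar, so the contributions from each charge add algebraically: V = Σ kqᵢ/rᵢ.
Distances from the field point to each charge: r₁ = 1.30 m.
V = k[(7.07×10⁻⁶)/(1.30)] = 4.89×10⁴ V.

4.89×10⁴ V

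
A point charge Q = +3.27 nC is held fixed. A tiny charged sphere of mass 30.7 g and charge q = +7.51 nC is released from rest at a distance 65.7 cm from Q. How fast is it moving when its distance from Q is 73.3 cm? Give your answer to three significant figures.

Only the electrostatic force acts, so mechanical energy is conserved: ½mv² = U₁ − U₂ = kQq(1/r₁ − 1/r₂).
U₁ − U₂ = (8.99×10⁹ N·m²/C²)(3.27×10⁻⁹ C)(7.51×10⁻⁹ C)(1/0.657 − 1/0.733) = 3.48×10⁻⁸ J.
v = √(2·3.48×10⁻⁸/0.0307) = 1.51×10⁻³ m/s.

1.51×10⁻³ m/s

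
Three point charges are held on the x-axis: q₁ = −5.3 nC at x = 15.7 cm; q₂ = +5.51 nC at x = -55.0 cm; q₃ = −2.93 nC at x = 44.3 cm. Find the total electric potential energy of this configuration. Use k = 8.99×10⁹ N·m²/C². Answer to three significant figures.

The assembly work is the sum of pairwise potential energies, U = Σ_{i<j} kqᵢqⱼ/rᵢⱼ.
Pair separations: r₁₂ = 0.707 m, r₁₃ = 0.286 m, r₂₃ = 0.993 m.
U = (-3.71×10⁻⁷) + (4.88×10⁻⁷) + (-1.46×10⁻⁷) = -2.94×10⁻⁸ J.

-2.94×10⁻⁸ J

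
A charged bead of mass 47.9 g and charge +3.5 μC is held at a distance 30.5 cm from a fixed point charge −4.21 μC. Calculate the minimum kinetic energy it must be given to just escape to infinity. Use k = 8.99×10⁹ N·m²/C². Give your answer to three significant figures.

To just escape, total mechanical energy must reach zero at infinity: ½mv²_min + U = 0, so ½mv²_min = −U = |kQq|/r.
|U| = |kQq|/r = (8.99×10⁹ N·m²/C²)(4.21×10⁻⁶)(3.50×10⁻⁶)/(0.305) = 0.434 J.

0.434 J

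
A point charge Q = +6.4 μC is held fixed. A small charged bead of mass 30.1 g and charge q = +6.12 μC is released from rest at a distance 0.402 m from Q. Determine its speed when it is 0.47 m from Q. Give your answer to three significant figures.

2.90 m/s

Only the electrostatic force acts, so mechanical energy is conserved: ½mv² = U₁ − U₂ = kQq(1/r₁ − 1/r₂).
U₁ − U₂ = (8.99×10⁹ N·m²/C²)(6.40×10⁻⁶ C)(6.12×10⁻⁶ C)(1/0.402 − 1/0.470) = 0.127 J.
v = √(2·0.127/0.0301) = 2.90 m/s.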